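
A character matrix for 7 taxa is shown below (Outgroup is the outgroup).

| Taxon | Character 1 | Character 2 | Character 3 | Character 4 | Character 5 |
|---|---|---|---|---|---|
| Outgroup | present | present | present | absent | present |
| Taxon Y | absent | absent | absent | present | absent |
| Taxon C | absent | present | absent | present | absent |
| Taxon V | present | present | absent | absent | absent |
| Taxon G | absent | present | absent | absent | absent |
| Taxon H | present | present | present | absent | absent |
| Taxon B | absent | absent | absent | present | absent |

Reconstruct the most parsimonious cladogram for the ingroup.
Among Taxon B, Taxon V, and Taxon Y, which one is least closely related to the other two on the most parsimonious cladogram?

Character polarity is set by the outgroup: the derived state is whichever differs from the outgroup's state, so for Character 1, Character 2, Character 3, Character 5 the derived state is 'absent', and for the remaining characters it is 'present'.
Only Taxon B, Taxon C, Taxon G, and Taxon Y show the derived state 'absent' for Character 1, supporting them as a clade.
Character 2: derived state 'absent' in Taxon B and Taxon Y only — synapomorphy for {Taxon B, Taxon Y}.
Character 3: derived state 'absent' in Taxon B, Taxon C, Taxon G, Taxon V, and Taxon Y only — synapomorphy for {Taxon B, Taxon C, Taxon G, Taxon V, Taxon Y}.
Character 4: derived state 'present' in Taxon B, Taxon C, and Taxon Y only — synapomorphy for {Taxon B, Taxon C, Taxon Y}.
All ingroup taxa share the derived state 'absent' for Character 5; it defines the ingroup but does not resolve relationships within it.
Most parsimonious ingroup topology: (((((Taxon Y,Taxon B),Taxon C),Taxon G),Taxon V),Taxon H).
Taxon Y and Taxon B share a more recent common ancestor with each other than either does with Taxon V, so Taxon V is the least closely related of the three.

Taxon V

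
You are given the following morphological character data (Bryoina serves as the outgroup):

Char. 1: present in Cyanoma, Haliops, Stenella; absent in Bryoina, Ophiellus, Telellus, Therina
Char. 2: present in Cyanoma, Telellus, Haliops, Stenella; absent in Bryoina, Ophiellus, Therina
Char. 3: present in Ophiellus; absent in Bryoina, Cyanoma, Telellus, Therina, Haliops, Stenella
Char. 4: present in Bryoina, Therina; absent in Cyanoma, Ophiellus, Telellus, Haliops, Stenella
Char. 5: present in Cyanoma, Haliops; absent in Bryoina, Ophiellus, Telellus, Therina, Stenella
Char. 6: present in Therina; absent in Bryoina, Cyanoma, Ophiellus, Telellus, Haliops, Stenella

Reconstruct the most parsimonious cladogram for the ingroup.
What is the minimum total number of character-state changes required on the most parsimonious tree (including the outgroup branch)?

6

Character polarity is set by the outgroup: the derived state is whichever differs from the outgroup's state, so for Char. 4 the derived state is 'absent', and for the remaining characters it is 'present'.
Char. 1: derived state 'present' in Cyanoma, Haliops, and Stenella only — synapomorphy for {Cyanoma, Haliops, Stenella}.
Char. 2: derived state 'present' in Cyanoma, Haliops, Stenella, and Telellus only — synapomorphy for {Cyanoma, Haliops, Stenella, Telellus}.
Char. 3: derived state 'present' in Ophiellus only — an autapomorphy, so it tells us nothing about relationships among taxa.
Char. 4: derived state 'absent' in Cyanoma, Haliops, Ophiellus, Stenella, and Telellus only — synapomorphy for {Cyanoma, Haliops, Ophiellus, Stenella, Telellus}.
Char. 5 (derived state 'present') is shared by Cyanoma and Haliops — a synapomorphy uniting that clade.
Char. 6 (derived state 'present') is unique to Therina (autapomorphy; uninformative for grouping).
Most parsimonious ingroup topology: (((((Cyanoma,Haliops),Stenella),Telellus),Ophiellus),Therina).
Changes per character on this tree: Char. 1: 1; Char. 2: 1; Char. 3: 1; Char. 4: 1; Char. 5: 1; Char. 6: 1.
Total = 6.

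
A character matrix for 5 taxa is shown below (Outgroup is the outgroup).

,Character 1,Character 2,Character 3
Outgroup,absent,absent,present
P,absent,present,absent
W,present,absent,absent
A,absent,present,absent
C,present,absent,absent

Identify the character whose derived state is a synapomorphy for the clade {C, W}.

Character polarity is set by the outgroup: the derived state is whichever differs from the outgroup's state, so for Character 3 the derived state is 'absent', and for the remaining characters it is 'present'.
Character 1 (derived state 'present') is shared by C and W — a synapomorphy uniting that clade.
Only A and P show the derived state 'present' for Character 2, supporting them as a clade.
All ingroup taxa share the derived state 'absent' for Character 3; it defines the ingroup but does not resolve relationships within it.
Most parsimonious ingroup topology: ((P,A),(W,C)).
The clade {C, W} is supported by Character 1: its derived state 'present' occurs in exactly those taxa and in no other taxon (including the outgroup).

Character 1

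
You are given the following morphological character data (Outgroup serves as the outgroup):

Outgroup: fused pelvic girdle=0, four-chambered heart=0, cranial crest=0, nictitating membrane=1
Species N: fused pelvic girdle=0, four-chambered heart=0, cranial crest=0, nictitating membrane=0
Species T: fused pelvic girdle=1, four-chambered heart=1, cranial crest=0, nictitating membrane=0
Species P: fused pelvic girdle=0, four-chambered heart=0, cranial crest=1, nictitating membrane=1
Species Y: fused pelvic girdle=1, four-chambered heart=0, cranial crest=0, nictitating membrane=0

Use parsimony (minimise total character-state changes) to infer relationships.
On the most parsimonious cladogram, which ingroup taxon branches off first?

Character polarity is set by the outgroup: the derived state is whichever differs from the outgroup's state, so for nictitating membrane the derived state is '0', and for the remaining characters it is '1'.
fused pelvic girdle (derived state '1') is shared by Species T and Species Y — a synapomorphy uniting that clade.
four-chambered heart (derived state '1') is unique to Species T (autapomorphy; uninformative for grouping).
cranial crest: derived state '1' in Species P only — an autapomorphy, so it tells us nothing about relationships among taxa.
Only Species N, Species T, and Species Y show the derived state '0' for nictitating membrane, supporting them as a clade.
Most parsimonious ingroup topology: ((Species N,(Species T,Species Y)),Species P).
Species P is sister to the clade containing all other ingroup taxa, so it is the earliest-diverging (most basal) ingroup lineage.

Species P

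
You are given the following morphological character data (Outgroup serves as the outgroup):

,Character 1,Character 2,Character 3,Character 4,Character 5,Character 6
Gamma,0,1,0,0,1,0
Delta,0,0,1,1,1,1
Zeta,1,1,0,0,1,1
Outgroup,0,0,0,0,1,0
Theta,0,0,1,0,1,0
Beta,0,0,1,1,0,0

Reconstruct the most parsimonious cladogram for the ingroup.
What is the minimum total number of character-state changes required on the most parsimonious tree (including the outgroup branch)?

7

Character polarity is set by the outgroup: the derived state is whichever differs from the outgroup's state, so for Character 5 the derived state is '0', and for the remaining characters it is '1'.
Character 1 (derived state '1') is unique to Zeta (autapomorphy; uninformative for grouping).
Character 2 (derived state '1') is shared by Gamma and Zeta — a synapomorphy uniting that clade.
Character 3: derived state '1' in Beta, Delta, and Theta only — synapomorphy for {Beta, Delta, Theta}.
Only Beta and Delta show the derived state '1' for Character 4, supporting them as a clade.
Character 5 (derived state '0') is unique to Beta (autapomorphy; uninformative for grouping).
Character 6 (state '1') occurs in Delta and Zeta but conflicts with the nesting implied by the other characters — most parsimoniously interpreted as homoplasy.
Most parsimonious ingroup topology: (((Delta,Beta),Theta),(Zeta,Gamma)).
Changes per character on this tree: Character 1: 1; Character 2: 1; Character 3: 1; Character 4: 1; Character 5: 1; Character 6: 2.
Total = 7.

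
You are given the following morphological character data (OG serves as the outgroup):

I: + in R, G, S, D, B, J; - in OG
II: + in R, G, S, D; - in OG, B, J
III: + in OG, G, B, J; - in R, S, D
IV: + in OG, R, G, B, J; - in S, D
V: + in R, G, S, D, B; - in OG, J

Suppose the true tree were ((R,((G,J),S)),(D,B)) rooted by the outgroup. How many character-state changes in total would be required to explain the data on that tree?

Map each character onto ((R,((G,J),S)),(D,B)) (rooted by OG) and count the minimum state changes it requires (Fitch parsimony):
I: 1; II: 3; III: 3; IV: 2; V: 2.
Total tree length = 11.

11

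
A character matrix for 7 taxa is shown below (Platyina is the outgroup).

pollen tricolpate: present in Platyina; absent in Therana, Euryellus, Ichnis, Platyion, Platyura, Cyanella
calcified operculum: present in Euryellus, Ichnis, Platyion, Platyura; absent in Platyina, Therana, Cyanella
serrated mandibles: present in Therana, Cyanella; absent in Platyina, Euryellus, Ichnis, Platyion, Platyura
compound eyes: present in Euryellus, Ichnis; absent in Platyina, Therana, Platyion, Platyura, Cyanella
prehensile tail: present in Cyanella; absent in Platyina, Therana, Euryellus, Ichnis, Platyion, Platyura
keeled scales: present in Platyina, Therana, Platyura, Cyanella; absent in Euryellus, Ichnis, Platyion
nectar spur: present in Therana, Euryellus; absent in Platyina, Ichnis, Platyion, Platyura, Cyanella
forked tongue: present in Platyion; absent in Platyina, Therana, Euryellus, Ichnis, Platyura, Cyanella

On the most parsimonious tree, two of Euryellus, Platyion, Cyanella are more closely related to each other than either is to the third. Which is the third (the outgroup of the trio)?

Character polarity is set by the outgroup: the derived state is whichever differs from the outgroup's state, so for pollen tricolpate, keeled scales the derived state is 'absent', and for the remaining characters it is 'present'.
All ingroup taxa share the derived state 'absent' for pollen tricolpate; it defines the ingroup but does not resolve relationships within it.
Only Euryellus, Ichnis, Platyion, and Platyura show the derived state 'present' for calcified operculum, supporting them as a clade.
serrated mandibles: derived state 'present' in Cyanella and Therana only — synapomorphy for {Cyanella, Therana}.
Only Euryellus and Ichnis show the derived state 'present' for compound eyes, supporting them as a clade.
prehensile tail (derived state 'present') is unique to Cyanella (autapomorphy; uninformative for grouping).
Only Euryellus, Ichnis, and Platyion show the derived state 'absent' for keeled scales, supporting them as a clade.
nectar spur (state 'present') occurs in Euryellus and Therana but conflicts with the nesting implied by the other characters — most parsimoniously interpreted as homoplasy.
forked tongue: derived state 'present' in Platyion only — an autapomorphy, so it tells us nothing about relationships among taxa.
Most parsimonious ingroup topology: ((Therana,Cyanella),(((Euryellus,Ichnis),Platyion),Platyura)).
Platyion and Euryellus share a more recent common ancestor with each other than either does with Cyanella, so Cyanella is the least closely related of the three.

Cyanella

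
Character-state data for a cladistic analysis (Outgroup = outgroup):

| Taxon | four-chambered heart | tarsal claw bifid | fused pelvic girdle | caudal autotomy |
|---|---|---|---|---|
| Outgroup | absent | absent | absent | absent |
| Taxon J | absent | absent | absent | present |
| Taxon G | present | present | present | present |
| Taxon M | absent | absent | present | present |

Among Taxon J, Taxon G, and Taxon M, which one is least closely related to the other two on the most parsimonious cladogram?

The outgroup has state 'absent' for every character, so 'present' is the derived state throughout.
four-chambered heart: derived state 'present' in Taxon G only — an autapomorphy, so it tells us nothing about relationships among taxa.
tarsal claw bifid: derived state 'present' in Taxon G only — an autapomorphy, so it tells us nothing about relationships among taxa.
fused pelvic girdle (derived state 'present') is shared by Taxon G and Taxon M — a synapomorphy uniting that clade.
All ingroup taxa share the derived state 'present' for caudal autotomy; it defines the ingroup but does not resolve relationships within it.
Most parsimonious ingroup topology: (Taxon J,(Taxon G,Taxon M)).
Taxon G and Taxon M share a more recent common ancestor with each other than either does with Taxon J, so Taxon J is the least closely related of the three.

Taxon J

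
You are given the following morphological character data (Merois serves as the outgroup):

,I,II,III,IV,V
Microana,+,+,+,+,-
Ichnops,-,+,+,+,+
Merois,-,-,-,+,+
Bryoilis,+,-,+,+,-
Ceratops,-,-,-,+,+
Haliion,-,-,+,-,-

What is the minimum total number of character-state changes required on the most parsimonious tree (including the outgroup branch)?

Character polarity is set by the outgroup: the derived state is whichever differs from the outgroup's state, so for IV, V the derived state is '-', and for the remaining characters it is '+'.
I (derived state '+') is shared by Bryoilis and Microana — a synapomorphy uniting that clade.
II (state '+') occurs in Ichnops and Microana but conflicts with the nesting implied by the other characters — most parsimoniously interpreted as homoplasy.
III: derived state '+' in Bryoilis, Haliion, Ichnops, and Microana only — synapomorphy for {Bryoilis, Haliion, Ichnops, Microana}.
IV: derived state '-' in Haliion only — an autapomorphy, so it tells us nothing about relationships among taxa.
Only Bryoilis, Haliion, and Microana show the derived state '-' for V, supporting them as a clade.
Most parsimonious ingroup topology: ((((Microana,Bryoilis),Haliion),Ichnops),Ceratops).
Changes per character on this tree: I: 1; II: 2; III: 1; IV: 1; V: 1.
Total = 6.

6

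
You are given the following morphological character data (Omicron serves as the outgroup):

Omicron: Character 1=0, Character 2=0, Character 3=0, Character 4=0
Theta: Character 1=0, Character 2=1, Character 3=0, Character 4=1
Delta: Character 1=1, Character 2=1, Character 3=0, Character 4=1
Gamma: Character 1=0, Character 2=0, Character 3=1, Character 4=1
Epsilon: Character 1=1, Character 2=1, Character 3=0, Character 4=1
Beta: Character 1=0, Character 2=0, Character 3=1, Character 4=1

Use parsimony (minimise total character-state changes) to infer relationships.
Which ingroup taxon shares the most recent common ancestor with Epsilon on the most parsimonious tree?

The outgroup has state '0' for every character, so '1' is the derived state throughout.
Character 1: derived state '1' in Delta and Epsilon only — synapomorphy for {Delta, Epsilon}.
Character 2 (derived state '1') is shared by Delta, Epsilon, and Theta — a synapomorphy uniting that clade.
Character 3 (derived state '1') is shared by Beta and Gamma — a synapomorphy uniting that clade.
Character 4 (derived state '1') is shared by all ingroup taxa — unites the whole ingroup.
Most parsimonious ingroup topology: ((Theta,(Delta,Epsilon)),(Gamma,Beta)).
Epsilon and Delta form a cherry on this tree, so they are sister taxa.

Delta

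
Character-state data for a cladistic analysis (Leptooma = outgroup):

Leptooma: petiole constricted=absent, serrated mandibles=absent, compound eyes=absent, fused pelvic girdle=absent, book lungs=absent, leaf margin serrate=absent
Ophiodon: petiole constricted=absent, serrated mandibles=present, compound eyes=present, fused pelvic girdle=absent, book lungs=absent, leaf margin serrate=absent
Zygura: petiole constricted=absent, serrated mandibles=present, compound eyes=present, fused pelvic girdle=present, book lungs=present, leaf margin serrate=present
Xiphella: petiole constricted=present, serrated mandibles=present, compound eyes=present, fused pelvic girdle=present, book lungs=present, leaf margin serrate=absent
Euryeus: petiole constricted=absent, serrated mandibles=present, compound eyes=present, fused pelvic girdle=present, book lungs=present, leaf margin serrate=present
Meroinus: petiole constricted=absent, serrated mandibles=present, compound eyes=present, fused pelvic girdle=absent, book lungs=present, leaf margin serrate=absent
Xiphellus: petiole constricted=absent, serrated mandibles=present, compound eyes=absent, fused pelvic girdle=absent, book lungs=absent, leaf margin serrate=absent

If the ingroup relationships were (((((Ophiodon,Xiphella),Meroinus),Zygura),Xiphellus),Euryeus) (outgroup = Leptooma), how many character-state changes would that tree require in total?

12

Map each character onto (((((Ophiodon,Xiphella),Meroinus),Zygura),Xiphellus),Euryeus) (rooted by Leptooma) and count the minimum state changes it requires (Fitch parsimony):
petiole constricted: 1; serrated mandibles: 1; compound eyes: 2; fused pelvic girdle: 3; book lungs: 3; leaf margin serrate: 2.
Total tree length = 12.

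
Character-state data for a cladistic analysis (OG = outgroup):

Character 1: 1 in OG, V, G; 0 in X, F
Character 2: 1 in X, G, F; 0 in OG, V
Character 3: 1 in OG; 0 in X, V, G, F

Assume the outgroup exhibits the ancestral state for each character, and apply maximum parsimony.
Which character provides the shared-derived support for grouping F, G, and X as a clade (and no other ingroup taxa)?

Character polarity is set by the outgroup: the derived state is whichever differs from the outgroup's state, so for Character 1, Character 3 the derived state is '0', and for the remaining characters it is '1'.
Only F and X show the derived state '0' for Character 1, supporting them as a clade.
Character 2 (derived state '1') is shared by F, G, and X — a synapomorphy uniting that clade.
Character 3 (derived state '0') is shared by all ingroup taxa — unites the whole ingroup.
Most parsimonious ingroup topology: (((X,F),G),V).
The clade {F, G, X} is supported by Character 2: its derived state '1' occurs in exactly those taxa and in no other taxon (including the outgroup).

Character 2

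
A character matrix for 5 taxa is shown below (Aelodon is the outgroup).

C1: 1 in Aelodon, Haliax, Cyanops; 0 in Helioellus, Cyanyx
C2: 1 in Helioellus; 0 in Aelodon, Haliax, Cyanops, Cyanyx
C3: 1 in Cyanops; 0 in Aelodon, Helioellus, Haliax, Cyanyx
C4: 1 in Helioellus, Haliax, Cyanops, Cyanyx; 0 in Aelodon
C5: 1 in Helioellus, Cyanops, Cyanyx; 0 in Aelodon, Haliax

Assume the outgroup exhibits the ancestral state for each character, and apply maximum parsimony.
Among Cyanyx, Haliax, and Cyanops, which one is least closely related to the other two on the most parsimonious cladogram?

Character polarity is set by the outgroup: the derived state is whichever differs from the outgroup's state, so for C1 the derived state is '0', and for the remaining characters it is '1'.
Only Cyanyx and Helioellus show the derived state '0' for C1, supporting them as a clade.
C2: derived state '1' in Helioellus only — an autapomorphy, so it tells us nothing about relationships among taxa.
C3: derived state '1' in Cyanops only — an autapomorphy, so it tells us nothing about relationships among taxa.
C4 (derived state '1') is shared by all ingroup taxa — unites the whole ingroup.
Only Cyanops, Cyanyx, and Helioellus show the derived state '1' for C5, supporting them as a clade.
Most parsimonious ingroup topology: (((Helioellus,Cyanyx),Cyanops),Haliax).
Cyanops and Cyanyx share a more recent common ancestor with each other than either does with Haliax, so Haliax is the least closely related of the three.

Haliax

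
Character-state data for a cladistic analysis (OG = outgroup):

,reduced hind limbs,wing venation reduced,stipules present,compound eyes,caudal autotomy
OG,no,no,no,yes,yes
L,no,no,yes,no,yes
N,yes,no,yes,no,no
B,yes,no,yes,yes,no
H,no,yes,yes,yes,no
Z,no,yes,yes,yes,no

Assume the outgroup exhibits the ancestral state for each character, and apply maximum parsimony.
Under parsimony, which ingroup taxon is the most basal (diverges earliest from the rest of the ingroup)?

Character polarity is set by the outgroup: the derived state is whichever differs from the outgroup's state, so for compound eyes, caudal autotomy the derived state is 'no', and for the remaining characters it is 'yes'.
Only B and N show the derived state 'yes' for reduced hind limbs, supporting them as a clade.
Only H and Z show the derived state 'yes' for wing venation reduced, supporting them as a clade.
stipules present (derived state 'yes') is shared by all ingroup taxa — unites the whole ingroup.
compound eyes groups L and N, which is incompatible with the clades supported by the remaining characters; treating it as convergent (homoplasy) costs fewer steps than any alternative tree.
Only B, H, N, and Z show the derived state 'no' for caudal autotomy, supporting them as a clade.
Most parsimonious ingroup topology: (L,((N,B),(H,Z))).
L is sister to the clade containing all other ingroup taxa, so it is the earliest-diverging (most basal) ingroup lineage.

L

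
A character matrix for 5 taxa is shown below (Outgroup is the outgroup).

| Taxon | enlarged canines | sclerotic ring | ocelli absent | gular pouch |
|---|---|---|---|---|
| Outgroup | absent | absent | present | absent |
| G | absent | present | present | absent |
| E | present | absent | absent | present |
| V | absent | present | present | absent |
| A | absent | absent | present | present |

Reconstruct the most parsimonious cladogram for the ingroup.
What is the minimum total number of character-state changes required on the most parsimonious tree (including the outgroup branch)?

Character polarity is set by the outgroup: the derived state is whichever differs from the outgroup's state, so for ocelli absent the derived state is 'absent', and for the remaining characters it is 'present'.
enlarged canines: derived state 'present' in E only — an autapomorphy, so it tells us nothing about relationships among taxa.
sclerotic ring (derived state 'present') is shared by G and V — a synapomorphy uniting that clade.
ocelli absent (derived state 'absent') is unique to E (autapomorphy; uninformative for grouping).
gular pouch (derived state 'present') is shared by A and E — a synapomorphy uniting that clade.
Most parsimonious ingroup topology: ((G,V),(E,A)).
Changes per character on this tree: enlarged canines: 1; sclerotic ring: 1; ocelli absent: 1; gular pouch: 1.
Total = 4.

4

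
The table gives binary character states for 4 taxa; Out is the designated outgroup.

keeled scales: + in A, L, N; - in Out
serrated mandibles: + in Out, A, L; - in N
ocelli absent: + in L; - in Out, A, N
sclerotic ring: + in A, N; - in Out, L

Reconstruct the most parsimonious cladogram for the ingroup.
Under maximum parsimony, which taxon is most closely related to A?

N

Character polarity is set by the outgroup: the derived state is whichever differs from the outgroup's state, so for serrated mandibles the derived state is '-', and for the remaining characters it is '+'.
keeled scales (derived state '+') is shared by all ingroup taxa — unites the whole ingroup.
serrated mandibles (derived state '-') is unique to N (autapomorphy; uninformative for grouping).
ocelli absent: derived state '+' in L only — an autapomorphy, so it tells us nothing about relationships among taxa.
Only A and N show the derived state '+' for sclerotic ring, supporting them as a clade.
Most parsimonious ingroup topology: ((A,N),L).
A and N form a cherry on this tree, so they are sister taxa.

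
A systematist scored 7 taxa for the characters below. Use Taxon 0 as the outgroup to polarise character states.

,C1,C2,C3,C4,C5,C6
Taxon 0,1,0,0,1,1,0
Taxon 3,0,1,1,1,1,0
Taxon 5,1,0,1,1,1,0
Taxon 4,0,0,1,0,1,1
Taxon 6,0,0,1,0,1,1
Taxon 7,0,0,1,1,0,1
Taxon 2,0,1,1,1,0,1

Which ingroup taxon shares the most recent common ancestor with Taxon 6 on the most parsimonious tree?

Taxon 4

Character polarity is set by the outgroup: the derived state is whichever differs from the outgroup's state, so for C1, C4, C5 the derived state is '0', and for the remaining characters it is '1'.
C1 (derived state '0') is shared by Taxon 2, Taxon 3, Taxon 4, Taxon 6, and Taxon 7 — a synapomorphy uniting that clade.
C2 (state '1') occurs in Taxon 2 and Taxon 3 but conflicts with the nesting implied by the other characters — most parsimoniously interpreted as homoplasy.
All ingroup taxa share the derived state '1' for C3; it defines the ingroup but does not resolve relationships within it.
Only Taxon 4 and Taxon 6 show the derived state '0' for C4, supporting them as a clade.
C5: derived state '0' in Taxon 2 and Taxon 7 only — synapomorphy for {Taxon 2, Taxon 7}.
C6 (derived state '1') is shared by Taxon 2, Taxon 4, Taxon 6, and Taxon 7 — a synapomorphy uniting that clade.
Most parsimonious ingroup topology: ((Taxon 3,((Taxon 4,Taxon 6),(Taxon 7,Taxon 2))),Taxon 5).
Taxon 6 and Taxon 4 form a cherry on this tree, so they are sister taxa.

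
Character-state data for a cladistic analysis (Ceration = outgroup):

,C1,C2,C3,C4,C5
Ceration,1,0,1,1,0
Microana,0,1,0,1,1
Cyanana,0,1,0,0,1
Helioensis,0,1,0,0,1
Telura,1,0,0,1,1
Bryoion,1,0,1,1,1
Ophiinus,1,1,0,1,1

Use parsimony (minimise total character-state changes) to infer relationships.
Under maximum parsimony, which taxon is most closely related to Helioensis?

Character polarity is set by the outgroup: the derived state is whichever differs from the outgroup's state, so for C1, C3, C4 the derived state is '0', and for the remaining characters it is '1'.
Only Cyanana, Helioensis, and Microana show the derived state '0' for C1, supporting them as a clade.
C2: derived state '1' in Cyanana, Helioensis, Microana, and Ophiinus only — synapomorphy for {Cyanana, Helioensis, Microana, Ophiinus}.
C3 (derived state '0') is shared by Cyanana, Helioensis, Microana, Ophiinus, and Telura — a synapomorphy uniting that clade.
C4 (derived state '0') is shared by Cyanana and Helioensis — a synapomorphy uniting that clade.
C5 (derived state '1') is shared by all ingroup taxa — unites the whole ingroup.
Most parsimonious ingroup topology: ((((Microana,(Cyanana,Helioensis)),Ophiinus),Telura),Bryoion).
Helioensis and Cyanana form a cherry on this tree, so they are sister taxa.

Cyanana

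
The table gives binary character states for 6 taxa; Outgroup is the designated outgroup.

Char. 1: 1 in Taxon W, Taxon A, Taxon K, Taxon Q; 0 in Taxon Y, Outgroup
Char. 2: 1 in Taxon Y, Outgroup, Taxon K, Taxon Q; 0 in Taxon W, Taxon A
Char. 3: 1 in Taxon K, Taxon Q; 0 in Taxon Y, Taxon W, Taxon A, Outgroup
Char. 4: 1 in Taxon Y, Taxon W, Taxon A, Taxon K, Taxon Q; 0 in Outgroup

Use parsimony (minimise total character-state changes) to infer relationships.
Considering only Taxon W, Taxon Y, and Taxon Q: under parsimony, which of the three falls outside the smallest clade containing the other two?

Taxon Y

Character polarity is set by the outgroup: the derived state is whichever differs from the outgroup's state, so for Char. 2 the derived state is '0', and for the remaining characters it is '1'.
Only Taxon A, Taxon K, Taxon Q, and Taxon W show the derived state '1' for Char. 1, supporting them as a clade.
Char. 2 (derived state '0') is shared by Taxon A and Taxon W — a synapomorphy uniting that clade.
Only Taxon K and Taxon Q show the derived state '1' for Char. 3, supporting them as a clade.
Char. 4 (derived state '1') is shared by all ingroup taxa — unites the whole ingroup.
Most parsimonious ingroup topology: (((Taxon K,Taxon Q),(Taxon W,Taxon A)),Taxon Y).
Taxon W and Taxon Q share a more recent common ancestor with each other than either does with Taxon Y, so Taxon Y is the least closely related of the three.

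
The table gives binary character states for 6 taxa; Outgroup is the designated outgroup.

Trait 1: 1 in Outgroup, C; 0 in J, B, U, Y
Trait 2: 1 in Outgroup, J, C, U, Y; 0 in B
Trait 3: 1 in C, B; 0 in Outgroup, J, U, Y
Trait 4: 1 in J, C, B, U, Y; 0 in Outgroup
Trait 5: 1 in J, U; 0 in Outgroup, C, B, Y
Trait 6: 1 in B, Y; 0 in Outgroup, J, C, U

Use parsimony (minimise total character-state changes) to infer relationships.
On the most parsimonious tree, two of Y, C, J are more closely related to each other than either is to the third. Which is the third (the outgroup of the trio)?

C

Character polarity is set by the outgroup: the derived state is whichever differs from the outgroup's state, so for Trait 1, Trait 2 the derived state is '0', and for the remaining characters it is '1'.
Only B, J, U, and Y show the derived state '0' for Trait 1, supporting them as a clade.
Trait 2: derived state '0' in B only — an autapomorphy, so it tells us nothing about relationships among taxa.
Trait 3 (state '1') occurs in B and C but conflicts with the nesting implied by the other characters — most parsimoniously interpreted as homoplasy.
Trait 4 (derived state '1') is shared by all ingroup taxa — unites the whole ingroup.
Only J and U show the derived state '1' for Trait 5, supporting them as a clade.
Only B and Y show the derived state '1' for Trait 6, supporting them as a clade.
Most parsimonious ingroup topology: (((J,U),(B,Y)),C).
J and Y share a more recent common ancestor with each other than either does with C, so C is the least closely related of the three.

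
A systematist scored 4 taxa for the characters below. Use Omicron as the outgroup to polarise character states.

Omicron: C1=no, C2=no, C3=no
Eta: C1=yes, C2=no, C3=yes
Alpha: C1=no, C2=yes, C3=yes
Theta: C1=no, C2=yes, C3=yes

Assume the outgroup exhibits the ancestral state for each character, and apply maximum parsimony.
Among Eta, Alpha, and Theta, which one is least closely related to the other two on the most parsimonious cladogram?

Eta

The outgroup has state 'no' for every character, so 'yes' is the derived state throughout.
C1: derived state 'yes' in Eta only — an autapomorphy, so it tells us nothing about relationships among taxa.
C2 (derived state 'yes') is shared by Alpha and Theta — a synapomorphy uniting that clade.
All ingroup taxa share the derived state 'yes' for C3; it defines the ingroup but does not resolve relationships within it.
Most parsimonious ingroup topology: (Eta,(Alpha,Theta)).
Theta and Alpha share a more recent common ancestor with each other than either does with Eta, so Eta is the least closely related of the three.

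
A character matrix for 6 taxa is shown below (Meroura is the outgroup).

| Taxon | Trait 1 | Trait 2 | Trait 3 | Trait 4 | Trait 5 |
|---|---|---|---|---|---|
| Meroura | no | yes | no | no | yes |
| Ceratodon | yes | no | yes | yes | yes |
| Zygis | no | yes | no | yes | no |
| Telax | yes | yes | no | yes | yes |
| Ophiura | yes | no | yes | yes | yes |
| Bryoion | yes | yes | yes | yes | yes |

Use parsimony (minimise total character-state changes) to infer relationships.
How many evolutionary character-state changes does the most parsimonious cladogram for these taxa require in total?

Character polarity is set by the outgroup: the derived state is whichever differs from the outgroup's state, so for Trait 2, Trait 5 the derived state is 'no', and for the remaining characters it is 'yes'.
Trait 1 (derived state 'yes') is shared by Bryoion, Ceratodon, Ophiura, and Telax — a synapomorphy uniting that clade.
Trait 2: derived state 'no' in Ceratodon and Ophiura only — synapomorphy for {Ceratodon, Ophiura}.
Trait 3: derived state 'yes' in Bryoion, Ceratodon, and Ophiura only — synapomorphy for {Bryoion, Ceratodon, Ophiura}.
Trait 4 (derived state 'yes') is shared by all ingroup taxa — unites the whole ingroup.
Trait 5: derived state 'no' in Zygis only — an autapomorphy, so it tells us nothing about relationships among taxa.
Most parsimonious ingroup topology: ((((Ceratodon,Ophiura),Bryoion),Telax),Zygis).
Changes per character on this tree: Trait 1: 1; Trait 2: 1; Trait 3: 1; Trait 4: 1; Trait 5: 1.
Total = 5.

5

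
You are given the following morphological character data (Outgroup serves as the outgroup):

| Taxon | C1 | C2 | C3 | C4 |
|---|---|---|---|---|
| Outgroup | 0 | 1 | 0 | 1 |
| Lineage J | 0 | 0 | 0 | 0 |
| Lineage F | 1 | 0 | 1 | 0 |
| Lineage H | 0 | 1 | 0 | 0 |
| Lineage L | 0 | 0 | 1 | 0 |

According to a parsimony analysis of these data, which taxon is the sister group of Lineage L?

Character polarity is set by the outgroup: the derived state is whichever differs from the outgroup's state, so for C2, C4 the derived state is '0', and for the remaining characters it is '1'.
C1 (derived state '1') is unique to Lineage F (autapomorphy; uninformative for grouping).
C2: derived state '0' in Lineage F, Lineage J, and Lineage L only — synapomorphy for {Lineage F, Lineage J, Lineage L}.
Only Lineage F and Lineage L show the derived state '1' for C3, supporting them as a clade.
C4 (derived state '0') is shared by all ingroup taxa — unites the whole ingroup.
Most parsimonious ingroup topology: ((Lineage J,(Lineage F,Lineage L)),Lineage H).
Lineage L and Lineage F form a cherry on this tree, so they are sister taxa.

Lineage F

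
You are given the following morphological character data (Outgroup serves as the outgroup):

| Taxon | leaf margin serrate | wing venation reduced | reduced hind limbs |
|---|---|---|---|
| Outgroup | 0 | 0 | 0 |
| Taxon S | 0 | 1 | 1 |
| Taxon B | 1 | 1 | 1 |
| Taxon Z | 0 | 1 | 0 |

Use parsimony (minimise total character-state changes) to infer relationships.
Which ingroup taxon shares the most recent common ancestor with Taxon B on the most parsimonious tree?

The outgroup has state '0' for every character, so '1' is the derived state throughout.
leaf margin serrate: derived state '1' in Taxon B only — an autapomorphy, so it tells us nothing about relationships among taxa.
All ingroup taxa share the derived state '1' for wing venation reduced; it defines the ingroup but does not resolve relationships within it.
reduced hind limbs (derived state '1') is shared by Taxon B and Taxon S — a synapomorphy uniting that clade.
Most parsimonious ingroup topology: ((Taxon S,Taxon B),Taxon Z).
Taxon B and Taxon S form a cherry on this tree, so they are sister taxa.

Taxon S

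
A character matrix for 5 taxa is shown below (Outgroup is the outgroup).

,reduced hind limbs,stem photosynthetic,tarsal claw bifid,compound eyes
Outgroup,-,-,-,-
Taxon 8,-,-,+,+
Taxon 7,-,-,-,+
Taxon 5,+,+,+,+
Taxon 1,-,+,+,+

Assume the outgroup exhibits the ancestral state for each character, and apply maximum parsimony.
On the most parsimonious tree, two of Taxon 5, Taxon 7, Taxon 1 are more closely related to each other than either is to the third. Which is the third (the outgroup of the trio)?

The outgroup has state '-' for every character, so '+' is the derived state throughout.
reduced hind limbs (derived state '+') is unique to Taxon 5 (autapomorphy; uninformative for grouping).
stem photosynthetic (derived state '+') is shared by Taxon 1 and Taxon 5 — a synapomorphy uniting that clade.
tarsal claw bifid: derived state '+' in Taxon 1, Taxon 5, and Taxon 8 only — synapomorphy for {Taxon 1, Taxon 5, Taxon 8}.
All ingroup taxa share the derived state '+' for compound eyes; it defines the ingroup but does not resolve relationships within it.
Most parsimonious ingroup topology: ((Taxon 8,(Taxon 5,Taxon 1)),Taxon 7).
Taxon 5 and Taxon 1 share a more recent common ancestor with each other than either does with Taxon 7, so Taxon 7 is the least closely related of the three.

Taxon 7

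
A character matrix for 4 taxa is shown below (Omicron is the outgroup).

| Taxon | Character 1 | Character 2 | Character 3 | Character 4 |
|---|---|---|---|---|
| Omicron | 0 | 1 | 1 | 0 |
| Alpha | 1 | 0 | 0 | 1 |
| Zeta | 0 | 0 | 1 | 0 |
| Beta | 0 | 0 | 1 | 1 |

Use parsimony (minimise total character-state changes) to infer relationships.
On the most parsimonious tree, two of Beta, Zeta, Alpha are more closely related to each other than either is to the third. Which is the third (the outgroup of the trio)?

Character polarity is set by the outgroup: the derived state is whichever differs from the outgroup's state, so for Character 2, Character 3 the derived state is '0', and for the remaining characters it is '1'.
Character 1: derived state '1' in Alpha only — an autapomorphy, so it tells us nothing about relationships among taxa.
All ingroup taxa share the derived state '0' for Character 2; it defines the ingroup but does not resolve relationships within it.
Character 3: derived state '0' in Alpha only — an autapomorphy, so it tells us nothing about relationships among taxa.
Character 4 (derived state '1') is shared by Alpha and Beta — a synapomorphy uniting that clade.
Most parsimonious ingroup topology: ((Alpha,Beta),Zeta).
Beta and Alpha share a more recent common ancestor with each other than either does with Zeta, so Zeta is the least closely related of the three.

Zeta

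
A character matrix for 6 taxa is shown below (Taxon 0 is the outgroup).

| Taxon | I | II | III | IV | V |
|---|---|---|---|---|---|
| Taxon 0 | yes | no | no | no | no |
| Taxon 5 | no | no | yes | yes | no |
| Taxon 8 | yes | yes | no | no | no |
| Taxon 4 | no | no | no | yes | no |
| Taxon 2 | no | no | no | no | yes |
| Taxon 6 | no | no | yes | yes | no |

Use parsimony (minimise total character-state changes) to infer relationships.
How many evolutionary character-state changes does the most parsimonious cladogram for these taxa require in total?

Character polarity is set by the outgroup: the derived state is whichever differs from the outgroup's state, so for I the derived state is 'no', and for the remaining characters it is 'yes'.
I: derived state 'no' in Taxon 2, Taxon 4, Taxon 5, and Taxon 6 only — synapomorphy for {Taxon 2, Taxon 4, Taxon 5, Taxon 6}.
II (derived state 'yes') is unique to Taxon 8 (autapomorphy; uninformative for grouping).
Only Taxon 5 and Taxon 6 show the derived state 'yes' for III, supporting them as a clade.
IV: derived state 'yes' in Taxon 4, Taxon 5, and Taxon 6 only — synapomorphy for {Taxon 4, Taxon 5, Taxon 6}.
V: derived state 'yes' in Taxon 2 only — an autapomorphy, so it tells us nothing about relationships among taxa.
Most parsimonious ingroup topology: ((((Taxon 5,Taxon 6),Taxon 4),Taxon 2),Taxon 8).
Changes per character on this tree: I: 1; II: 1; III: 1; IV: 1; V: 1.
Total = 5.

5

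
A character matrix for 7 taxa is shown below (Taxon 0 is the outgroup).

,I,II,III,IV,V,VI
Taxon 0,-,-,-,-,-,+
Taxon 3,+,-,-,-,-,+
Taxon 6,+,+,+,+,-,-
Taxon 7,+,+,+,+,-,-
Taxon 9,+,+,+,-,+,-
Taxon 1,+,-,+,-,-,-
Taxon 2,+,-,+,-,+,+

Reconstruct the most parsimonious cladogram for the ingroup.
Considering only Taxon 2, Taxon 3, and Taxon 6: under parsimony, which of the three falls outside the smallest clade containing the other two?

Character polarity is set by the outgroup: the derived state is whichever differs from the outgroup's state, so for VI the derived state is '-', and for the remaining characters it is '+'.
All ingroup taxa share the derived state '+' for I; it defines the ingroup but does not resolve relationships within it.
Only Taxon 6, Taxon 7, and Taxon 9 show the derived state '+' for II, supporting them as a clade.
III (derived state '+') is shared by Taxon 1, Taxon 2, Taxon 6, Taxon 7, and Taxon 9 — a synapomorphy uniting that clade.
IV: derived state '+' in Taxon 6 and Taxon 7 only — synapomorphy for {Taxon 6, Taxon 7}.
V (state '+') occurs in Taxon 2 and Taxon 9 but conflicts with the nesting implied by the other characters — most parsimoniously interpreted as homoplasy.
Only Taxon 1, Taxon 6, Taxon 7, and Taxon 9 show the derived state '-' for VI, supporting them as a clade.
Most parsimonious ingroup topology: (Taxon 3,((((Taxon 6,Taxon 7),Taxon 9),Taxon 1),Taxon 2)).
Taxon 6 and Taxon 2 share a more recent common ancestor with each other than either does with Taxon 3, so Taxon 3 is the least closely related of the three.

Taxon 3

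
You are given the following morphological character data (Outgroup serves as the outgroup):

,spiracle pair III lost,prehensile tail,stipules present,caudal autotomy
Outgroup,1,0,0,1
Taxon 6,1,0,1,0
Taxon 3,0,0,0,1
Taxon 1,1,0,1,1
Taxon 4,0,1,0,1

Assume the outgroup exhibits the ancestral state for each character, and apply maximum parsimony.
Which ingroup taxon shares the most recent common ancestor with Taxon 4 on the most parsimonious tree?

Character polarity is set by the outgroup: the derived state is whichever differs from the outgroup's state, so for spiracle pair III lost, caudal autotomy the derived state is '0', and for the remaining characters it is '1'.
Only Taxon 3 and Taxon 4 show the derived state '0' for spiracle pair III lost, supporting them as a clade.
prehensile tail: derived state '1' in Taxon 4 only — an autapomorphy, so it tells us nothing about relationships among taxa.
stipules present: derived state '1' in Taxon 1 and Taxon 6 only — synapomorphy for {Taxon 1, Taxon 6}.
caudal autotomy: derived state '0' in Taxon 6 only — an autapomorphy, so it tells us nothing about relationships among taxa.
Most parsimonious ingroup topology: ((Taxon 6,Taxon 1),(Taxon 3,Taxon 4)).
Taxon 4 and Taxon 3 form a cherry on this tree, so they are sister taxa.

Taxon 3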